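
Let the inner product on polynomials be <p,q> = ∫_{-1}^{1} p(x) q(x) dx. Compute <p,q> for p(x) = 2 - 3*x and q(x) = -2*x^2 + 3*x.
<p,q> = -26/3

Expand the product: p(x)·q(x) = 6*x^3 - 13*x^2 + 6*x.
∫_{-1}^{1} of each monomial x^k gives [2/(k+1) if k even, 0 if k odd]. Integrating term-by-term (or equivalently evaluating the antiderivative F(x) = 3*x^4/2 - 13*x^3/3 + 3*x^2 at the endpoints):
  F(1) − F(−1) = 1/6 − (53/6) = -26/3.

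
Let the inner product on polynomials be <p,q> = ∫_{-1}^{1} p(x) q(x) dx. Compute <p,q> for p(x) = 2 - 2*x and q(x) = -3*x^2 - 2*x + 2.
<p,q> = 20/3

Expand the product: p(x)·q(x) = 6*x^3 - 2*x^2 - 8*x + 4.
∫_{-1}^{1} of each monomial x^k gives [2/(k+1) if k even, 0 if k odd]. Integrating term-by-term (or equivalently evaluating the antiderivative F(x) = 3*x^4/2 - 2*x^3/3 - 4*x^2 + 4*x at the endpoints):
  F(1) − F(−1) = 5/6 − (-35/6) = 20/3.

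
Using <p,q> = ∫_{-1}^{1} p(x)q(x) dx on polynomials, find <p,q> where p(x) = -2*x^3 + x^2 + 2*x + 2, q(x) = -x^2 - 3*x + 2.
<p,q> = 6

Expand the product: p(x)·q(x) = 2*x^5 + 5*x^4 - 9*x^3 - 6*x^2 - 2*x + 4.
∫_{-1}^{1} of each monomial x^k gives [2/(k+1) if k even, 0 if k odd]. Integrating term-by-term (or equivalently evaluating the antiderivative F(x) = x^6/3 + x^5 - 9*x^4/4 - 2*x^3 - x^2 + 4*x at the endpoints):
  F(1) − F(−1) = 1/12 − (-71/12) = 6.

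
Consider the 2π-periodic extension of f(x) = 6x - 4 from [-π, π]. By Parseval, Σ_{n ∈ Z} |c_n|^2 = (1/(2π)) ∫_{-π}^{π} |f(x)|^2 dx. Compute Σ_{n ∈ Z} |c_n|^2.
Σ |c_n|^2 = 12π^2 + 16

Expand and integrate term by term over [-π, π]:
  ∫ (6x)^2 dx = 36·(2π^3/3); ∫ 2·6·(-4)·x dx = 0 (odd integrand); ∫ (-4)^2 dx = 16·2π.
So (1/(2π)) ∫_{-π}^{π} (6x - 4)^2 dx = 36π^2/3 + 16 = 12π^2 + 16.
Parseval ⇒ Σ |c_n|^2 = 12π^2 + 16.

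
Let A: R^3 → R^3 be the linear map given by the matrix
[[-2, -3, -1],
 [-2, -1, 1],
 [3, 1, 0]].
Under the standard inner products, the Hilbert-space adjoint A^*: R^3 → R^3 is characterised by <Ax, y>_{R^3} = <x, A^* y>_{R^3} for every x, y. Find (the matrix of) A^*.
A^* = A^T =
[[-2, -2, 3],
 [-3, -1, 1],
 [-1, 1, 0]]

For real matrices with standard dot products, the defining identity <Ax, y> = <x, A^* y> gives (Ax)^T y = x^T (A^*) y, i.e. x^T A^T y = x^T (A^*) y. Since this holds for all x, y, we must have A^* = A^T. Therefore
A^* =
[[-2, -2, 3],
 [-3, -1, 1],
 [-1, 1, 0]].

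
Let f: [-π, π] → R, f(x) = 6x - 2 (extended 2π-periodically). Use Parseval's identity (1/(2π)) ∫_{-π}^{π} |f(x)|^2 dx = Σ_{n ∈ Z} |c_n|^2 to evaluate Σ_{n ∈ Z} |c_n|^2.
Σ |c_n|^2 = 12π^2 + 4

Expand and integrate term by term over [-π, π]:
  ∫ (6x)^2 dx = 36·(2π^3/3); ∫ 2·6·(-2)·x dx = 0 (odd integrand); ∫ (-2)^2 dx = 4·2π.
So (1/(2π)) ∫_{-π}^{π} (6x - 2)^2 dx = 36π^2/3 + 4 = 12π^2 + 4.
Parseval ⇒ Σ |c_n|^2 = 12π^2 + 4.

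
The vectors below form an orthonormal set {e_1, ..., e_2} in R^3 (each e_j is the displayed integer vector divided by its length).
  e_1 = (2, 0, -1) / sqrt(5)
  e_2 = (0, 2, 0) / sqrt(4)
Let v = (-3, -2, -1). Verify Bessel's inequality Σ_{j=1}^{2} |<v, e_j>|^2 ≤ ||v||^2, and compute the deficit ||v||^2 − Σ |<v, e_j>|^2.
Σ |<v, e_j>|^2 = 9; ||v||^2 = 14; deficit = 5

Write each e_j = u_j / sqrt(<u_j, u_j>) where u_j is the displayed integer vector. Then <v, e_j> = <v, u_j> / sqrt(<u_j, u_j>), so |<v, e_j>|^2 = <v, u_j>^2 / <u_j, u_j>.
Coefficients: <v, e_1> = -5/sqrt(5), <v, e_2> = -4/sqrt(4).
Square and sum: Σ |<v, e_j>|^2 = 9.
Compute ||v||^2 = v·v = 14.
Deficit = 14 − 9 = 5 ≥ 0, confirming Bessel's inequality. (The deficit equals ||v − Σ <v,e_j> e_j||^2, the squared distance from v to span{e_j}.)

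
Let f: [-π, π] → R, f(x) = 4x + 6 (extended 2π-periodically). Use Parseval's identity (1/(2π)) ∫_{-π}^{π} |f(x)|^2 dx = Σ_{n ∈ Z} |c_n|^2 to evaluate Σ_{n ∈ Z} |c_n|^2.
Σ |c_n|^2 = 16π^2/3 + 36

Expand and integrate term by term over [-π, π]:
  ∫ (4x)^2 dx = 16·(2π^3/3); ∫ 2·4·(6)·x dx = 0 (odd integrand); ∫ 6^2 dx = 36·2π.
So (1/(2π)) ∫_{-π}^{π} (4x + 6)^2 dx = 16π^2/3 + 36 = 16π^2/3 + 36.
Parseval ⇒ Σ |c_n|^2 = 16π^2/3 + 36.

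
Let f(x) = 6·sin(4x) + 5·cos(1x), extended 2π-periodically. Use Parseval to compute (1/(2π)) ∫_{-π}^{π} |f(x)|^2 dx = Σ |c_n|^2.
Σ |c_n|^2 = 61/2

Expand |f|^2 and use orthogonality of {sin(nx), cos(mx)} on [-π, π]:
  ∫_{-π}^{π} sin(nx)^2 dx = π, ∫ cos(mx)^2 dx = π, and cross terms integrate to 0.
So ∫_{-π}^{π} f(x)^2 dx = 6^2 · π + 5^2 · π = (36 + 25)π.
Divide by 2π: (36 + 25)/2 = 61/2.
By Parseval, this equals Σ |c_n|^2.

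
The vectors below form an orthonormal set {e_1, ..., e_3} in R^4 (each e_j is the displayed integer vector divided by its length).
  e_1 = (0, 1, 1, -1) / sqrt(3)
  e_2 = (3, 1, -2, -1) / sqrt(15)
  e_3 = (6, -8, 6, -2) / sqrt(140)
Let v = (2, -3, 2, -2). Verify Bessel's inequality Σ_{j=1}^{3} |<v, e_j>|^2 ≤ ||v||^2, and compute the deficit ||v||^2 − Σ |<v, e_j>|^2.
Σ |<v, e_j>|^2 = 138/7; ||v||^2 = 21; deficit = 9/7

Write each e_j = u_j / sqrt(<u_j, u_j>) where u_j is the displayed integer vector. Then <v, e_j> = <v, u_j> / sqrt(<u_j, u_j>), so |<v, e_j>|^2 = <v, u_j>^2 / <u_j, u_j>.
Coefficients: <v, e_1> = 1/sqrt(3), <v, e_2> = 1/sqrt(15), <v, e_3> = 52/sqrt(140).
Square and sum: Σ |<v, e_j>|^2 = 138/7.
Compute ||v||^2 = v·v = 21.
Deficit = 21 − 138/7 = 9/7 ≥ 0, confirming Bessel's inequality. (The deficit equals ||v − Σ <v,e_j> e_j||^2, the squared distance from v to span{e_j}.)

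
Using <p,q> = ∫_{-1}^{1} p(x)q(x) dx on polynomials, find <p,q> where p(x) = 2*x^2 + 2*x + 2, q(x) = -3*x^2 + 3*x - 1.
<p,q> = -116/15

Expand the product: p(x)·q(x) = -6*x^4 - 2*x^2 + 4*x - 2.
∫_{-1}^{1} of each monomial x^k gives [2/(k+1) if k even, 0 if k odd]. Integrating term-by-term (or equivalently evaluating the antiderivative F(x) = -6*x^5/5 - 2*x^3/3 + 2*x^2 - 2*x at the endpoints):
  F(1) − F(−1) = -28/15 − (88/15) = -116/15.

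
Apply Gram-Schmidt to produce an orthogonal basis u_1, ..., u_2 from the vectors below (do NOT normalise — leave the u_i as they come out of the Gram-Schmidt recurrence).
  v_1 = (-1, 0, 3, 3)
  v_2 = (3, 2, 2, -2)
Orthogonal basis:
  u_1 = (-1, 0, 3, 3)
  u_2 = (54/19, 2, 47/19, -29/19)

Apply the Gram-Schmidt recurrence
  u_1 = v_1
  u_i = v_i − Σ_{j<i} ((v_i · u_j) / (u_j · u_j)) · u_j.

Step by step this gives:
  u_1 = (-1, 0, 3, 3)
  u_2 = (54/19, 2, 47/19, -29/19)

Orthogonality check:
  u_2 · u_1 = 0 (should be 0)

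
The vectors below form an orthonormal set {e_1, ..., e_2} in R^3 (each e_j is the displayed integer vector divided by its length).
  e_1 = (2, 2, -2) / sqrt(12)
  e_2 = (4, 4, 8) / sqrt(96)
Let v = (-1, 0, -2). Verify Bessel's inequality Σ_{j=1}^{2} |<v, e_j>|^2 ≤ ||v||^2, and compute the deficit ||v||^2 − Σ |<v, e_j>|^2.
Σ |<v, e_j>|^2 = 9/2; ||v||^2 = 5; deficit = 1/2

Write each e_j = u_j / sqrt(<u_j, u_j>) where u_j is the displayed integer vector. Then <v, e_j> = <v, u_j> / sqrt(<u_j, u_j>), so |<v, e_j>|^2 = <v, u_j>^2 / <u_j, u_j>.
Coefficients: <v, e_1> = 2/sqrt(12), <v, e_2> = -20/sqrt(96).
Square and sum: Σ |<v, e_j>|^2 = 9/2.
Compute ||v||^2 = v·v = 5.
Deficit = 5 − 9/2 = 1/2 ≥ 0, confirming Bessel's inequality. (The deficit equals ||v − Σ <v,e_j> e_j||^2, the squared distance from v to span{e_j}.)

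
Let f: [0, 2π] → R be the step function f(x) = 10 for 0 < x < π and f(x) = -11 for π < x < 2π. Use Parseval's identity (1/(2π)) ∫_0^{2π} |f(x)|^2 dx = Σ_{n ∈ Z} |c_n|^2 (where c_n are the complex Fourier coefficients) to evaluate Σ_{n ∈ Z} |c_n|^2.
Σ |c_n|^2 = 221/2

Parseval equates the L^2 energy of f (normalised by 1/(2π)) with the ℓ^2 sum of its Fourier coefficients: (1/(2π)) ∫_0^{2π} |f|^2 = Σ |c_n|^2.
Compute the left side: (1/(2π)) [∫_0^π 10^2 dx + ∫_π^{2π} (-11)^2 dx] = (1/(2π)) · (100π + 121π) = (100 + 121)/2 = 221/2.
So Σ_{n ∈ Z} |c_n|^2 = 221/2.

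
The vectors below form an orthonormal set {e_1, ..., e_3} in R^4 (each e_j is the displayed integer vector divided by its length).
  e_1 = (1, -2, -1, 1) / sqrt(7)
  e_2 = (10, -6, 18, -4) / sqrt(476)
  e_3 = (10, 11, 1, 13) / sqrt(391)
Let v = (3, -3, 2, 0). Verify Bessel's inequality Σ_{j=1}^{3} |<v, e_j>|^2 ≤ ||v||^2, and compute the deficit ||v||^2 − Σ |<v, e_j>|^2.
Σ |<v, e_j>|^2 = 502/23; ||v||^2 = 22; deficit = 4/23

Write each e_j = u_j / sqrt(<u_j, u_j>) where u_j is the displayed integer vector. Then <v, e_j> = <v, u_j> / sqrt(<u_j, u_j>), so |<v, e_j>|^2 = <v, u_j>^2 / <u_j, u_j>.
Coefficients: <v, e_1> = 7/sqrt(7), <v, e_2> = 84/sqrt(476), <v, e_3> = -1/sqrt(391).
Square and sum: Σ |<v, e_j>|^2 = 502/23.
Compute ||v||^2 = v·v = 22.
Deficit = 22 − 502/23 = 4/23 ≥ 0, confirming Bessel's inequality. (The deficit equals ||v − Σ <v,e_j> e_j||^2, the squared distance from v to span{e_j}.)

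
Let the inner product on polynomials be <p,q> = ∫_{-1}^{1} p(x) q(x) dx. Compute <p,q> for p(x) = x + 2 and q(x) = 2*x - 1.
<p,q> = -8/3

Expand the product: p(x)·q(x) = 2*x^2 + 3*x - 2.
∫_{-1}^{1} of each monomial x^k gives [2/(k+1) if k even, 0 if k odd]. Integrating term-by-term (or equivalently evaluating the antiderivative F(x) = 2*x^3/3 + 3*x^2/2 - 2*x at the endpoints):
  F(1) − F(−1) = 1/6 − (17/6) = -8/3.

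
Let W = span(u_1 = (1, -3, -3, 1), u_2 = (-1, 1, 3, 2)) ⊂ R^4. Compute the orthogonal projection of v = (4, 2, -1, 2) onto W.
proj_W(v) = (21/179, -89/179, -63/179, 60/179)

Set up U = [u_1 | ... | u_2] ∈ R^(4×2). The projector onto W = col(U) is P = U (U^T U)^(-1) U^T.
Compute U^T U =
  [20, -11]
  [-11, 15],
and U^T v = (3, -1).
Solve U^T U · c = U^T v for the coefficients: c = (34/179, 13/179). The projection is proj_W(v) = U c.
Check: (v - proj_W(v)) · u_1 = 0  (should be 0).
Check: (v - proj_W(v)) · u_2 = 0  (should be 0).
Result: proj_W(v) = (21/179, -89/179, -63/179, 60/179).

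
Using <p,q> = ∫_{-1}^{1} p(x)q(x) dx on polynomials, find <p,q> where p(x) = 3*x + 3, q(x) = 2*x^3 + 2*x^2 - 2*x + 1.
<p,q> = 42/5

Expand the product: p(x)·q(x) = 6*x^4 + 12*x^3 - 3*x + 3.
∫_{-1}^{1} of each monomial x^k gives [2/(k+1) if k even, 0 if k odd]. Integrating term-by-term (or equivalently evaluating the antiderivative F(x) = 6*x^5/5 + 3*x^4 - 3*x^2/2 + 3*x at the endpoints):
  F(1) − F(−1) = 57/10 − (-27/10) = 42/5.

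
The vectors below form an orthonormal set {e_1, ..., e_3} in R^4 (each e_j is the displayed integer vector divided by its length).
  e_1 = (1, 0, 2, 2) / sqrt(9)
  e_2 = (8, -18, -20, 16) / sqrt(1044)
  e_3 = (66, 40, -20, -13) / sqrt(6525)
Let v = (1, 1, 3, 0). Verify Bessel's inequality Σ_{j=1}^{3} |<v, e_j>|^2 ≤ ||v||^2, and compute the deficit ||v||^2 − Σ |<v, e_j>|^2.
Σ |<v, e_j>|^2 = 2354/225; ||v||^2 = 11; deficit = 121/225

Write each e_j = u_j / sqrt(<u_j, u_j>) where u_j is the displayed integer vector. Then <v, e_j> = <v, u_j> / sqrt(<u_j, u_j>), so |<v, e_j>|^2 = <v, u_j>^2 / <u_j, u_j>.
Coefficients: <v, e_1> = 7/sqrt(9), <v, e_2> = -70/sqrt(1044), <v, e_3> = 46/sqrt(6525).
Square and sum: Σ |<v, e_j>|^2 = 2354/225.
Compute ||v||^2 = v·v = 11.
Deficit = 11 − 2354/225 = 121/225 ≥ 0, confirming Bessel's inequality. (The deficit equals ||v − Σ <v,e_j> e_j||^2, the squared distance from v to span{e_j}.)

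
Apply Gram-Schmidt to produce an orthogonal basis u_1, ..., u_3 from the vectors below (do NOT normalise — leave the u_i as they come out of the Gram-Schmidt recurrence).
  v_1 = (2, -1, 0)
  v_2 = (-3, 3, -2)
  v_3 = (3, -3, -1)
Orthogonal basis:
  u_1 = (2, -1, 0)
  u_2 = (3/5, 6/5, -2)
  u_3 = (-18/29, -36/29, -27/29)

Apply the Gram-Schmidt recurrence
  u_1 = v_1
  u_i = v_i − Σ_{j<i} ((v_i · u_j) / (u_j · u_j)) · u_j.

Step by step this gives:
  u_1 = (2, -1, 0)
  u_2 = (3/5, 6/5, -2)
  u_3 = (-18/29, -36/29, -27/29)

Orthogonality check:
  u_2 · u_1 = 0 (should be 0)
  u_3 · u_1 = 0 (should be 0)
  u_3 · u_2 = 0 (should be 0)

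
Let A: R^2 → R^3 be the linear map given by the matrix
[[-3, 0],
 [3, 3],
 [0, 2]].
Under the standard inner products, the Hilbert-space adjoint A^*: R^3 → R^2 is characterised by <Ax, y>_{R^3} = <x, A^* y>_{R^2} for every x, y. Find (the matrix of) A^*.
A^* = A^T =
[[-3, 3, 0],
 [0, 3, 2]]

For real matrices with standard dot products, the defining identity <Ax, y> = <x, A^* y> gives (Ax)^T y = x^T (A^*) y, i.e. x^T A^T y = x^T (A^*) y. Since this holds for all x, y, we must have A^* = A^T. Therefore
A^* =
[[-3, 3, 0],
 [0, 3, 2]].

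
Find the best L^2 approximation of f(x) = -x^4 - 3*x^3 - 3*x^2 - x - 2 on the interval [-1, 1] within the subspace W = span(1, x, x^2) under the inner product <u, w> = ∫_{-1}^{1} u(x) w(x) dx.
g(x) = -27*x^2/7 - 14*x/5 - 67/35

The best approximation g ∈ W is the orthogonal projection of f onto W. Writing g = a_0 + a_1 x + a_2 x^2, the coefficients solve the normal equations G · a = b where
  G_{ij} = <φ_i, φ_j> and b_i = <f, φ_i>, with φ_0 = 1, φ_1 = x, φ_2 = x^2.
G =
  [2, 0, 2/3]
  [0, 2/3, 0]
  [2/3, 0, 2/5],
b = (-32/5, -28/15, -296/105).
Solving gives a_0 = -67/35, a_1 = -14/5, a_2 = -27/7, so
  g(x) = -27*x^2/7 - 14*x/5 - 67/35.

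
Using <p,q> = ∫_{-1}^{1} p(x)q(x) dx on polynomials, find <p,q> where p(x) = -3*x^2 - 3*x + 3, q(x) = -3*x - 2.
<p,q> = -2

Expand the product: p(x)·q(x) = 9*x^3 + 15*x^2 - 3*x - 6.
∫_{-1}^{1} of each monomial x^k gives [2/(k+1) if k even, 0 if k odd]. Integrating term-by-term (or equivalently evaluating the antiderivative F(x) = 9*x^4/4 + 5*x^3 - 3*x^2/2 - 6*x at the endpoints):
  F(1) − F(−1) = -1/4 − (7/4) = -2.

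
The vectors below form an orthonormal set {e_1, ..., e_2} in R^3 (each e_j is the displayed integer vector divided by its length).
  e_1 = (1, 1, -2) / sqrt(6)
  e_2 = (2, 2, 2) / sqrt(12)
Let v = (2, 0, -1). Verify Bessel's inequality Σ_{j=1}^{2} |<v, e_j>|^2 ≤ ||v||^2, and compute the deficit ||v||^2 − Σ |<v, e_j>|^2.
Σ |<v, e_j>|^2 = 3; ||v||^2 = 5; deficit = 2

Write each e_j = u_j / sqrt(<u_j, u_j>) where u_j is the displayed integer vector. Then <v, e_j> = <v, u_j> / sqrt(<u_j, u_j>), so |<v, e_j>|^2 = <v, u_j>^2 / <u_j, u_j>.
Coefficients: <v, e_1> = 4/sqrt(6), <v, e_2> = 2/sqrt(12).
Square and sum: Σ |<v, e_j>|^2 = 3.
Compute ||v||^2 = v·v = 5.
Deficit = 5 − 3 = 2 ≥ 0, confirming Bessel's inequality. (The deficit equals ||v − Σ <v,e_j> e_j||^2, the squared distance from v to span{e_j}.)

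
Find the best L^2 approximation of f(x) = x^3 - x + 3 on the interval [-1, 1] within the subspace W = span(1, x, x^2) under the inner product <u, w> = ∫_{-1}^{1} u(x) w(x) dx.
g(x) = 3 - 2*x/5

The best approximation g ∈ W is the orthogonal projection of f onto W. Writing g = a_0 + a_1 x + a_2 x^2, the coefficients solve the normal equations G · a = b where
  G_{ij} = <φ_i, φ_j> and b_i = <f, φ_i>, with φ_0 = 1, φ_1 = x, φ_2 = x^2.
G =
  [2, 0, 2/3]
  [0, 2/3, 0]
  [2/3, 0, 2/5],
b = (6, -4/15, 2).
Solving gives a_0 = 3, a_1 = -2/5, a_2 = 0, so
  g(x) = 3 - 2*x/5.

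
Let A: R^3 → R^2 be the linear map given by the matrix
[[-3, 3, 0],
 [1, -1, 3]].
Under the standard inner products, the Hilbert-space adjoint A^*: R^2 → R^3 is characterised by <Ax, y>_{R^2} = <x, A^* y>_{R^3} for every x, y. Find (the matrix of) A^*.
A^* = A^T =
[[-3, 1],
 [3, -1],
 [0, 3]]

For real matrices with standard dot products, the defining identity <Ax, y> = <x, A^* y> gives (Ax)^T y = x^T (A^*) y, i.e. x^T A^T y = x^T (A^*) y. Since this holds for all x, y, we must have A^* = A^T. Therefore
A^* =
[[-3, 1],
 [3, -1],
 [0, 3]].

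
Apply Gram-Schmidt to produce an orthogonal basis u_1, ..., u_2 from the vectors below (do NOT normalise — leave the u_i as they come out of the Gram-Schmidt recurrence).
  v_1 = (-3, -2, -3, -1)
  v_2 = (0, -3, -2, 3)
Orthogonal basis:
  u_1 = (-3, -2, -3, -1)
  u_2 = (27/23, -51/23, -19/23, 78/23)

Apply the Gram-Schmidt recurrence
  u_1 = v_1
  u_i = v_i − Σ_{j<i} ((v_i · u_j) / (u_j · u_j)) · u_j.

Step by step this gives:
  u_1 = (-3, -2, -3, -1)
  u_2 = (27/23, -51/23, -19/23, 78/23)

Orthogonality check:
  u_2 · u_1 = 0 (should be 0)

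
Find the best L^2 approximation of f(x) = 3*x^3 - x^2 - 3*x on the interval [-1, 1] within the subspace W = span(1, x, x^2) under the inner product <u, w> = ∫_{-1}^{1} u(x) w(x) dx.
g(x) = -x^2 - 6*x/5

The best approximation g ∈ W is the orthogonal projection of f onto W. Writing g = a_0 + a_1 x + a_2 x^2, the coefficients solve the normal equations G · a = b where
  G_{ij} = <φ_i, φ_j> and b_i = <f, φ_i>, with φ_0 = 1, φ_1 = x, φ_2 = x^2.
G =
  [2, 0, 2/3]
  [0, 2/3, 0]
  [2/3, 0, 2/5],
b = (-2/3, -4/5, -2/5).
Solving gives a_0 = 0, a_1 = -6/5, a_2 = -1, so
  g(x) = -x^2 - 6*x/5.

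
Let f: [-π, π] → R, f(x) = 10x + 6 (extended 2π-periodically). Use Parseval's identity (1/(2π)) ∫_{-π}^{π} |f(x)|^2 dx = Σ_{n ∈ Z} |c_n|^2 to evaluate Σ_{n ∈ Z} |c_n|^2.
Σ |c_n|^2 = 100π^2/3 + 36

Expand and integrate term by term over [-π, π]:
  ∫ (10x)^2 dx = 100·(2π^3/3); ∫ 2·10·(6)·x dx = 0 (odd integrand); ∫ 6^2 dx = 36·2π.
So (1/(2π)) ∫_{-π}^{π} (10x + 6)^2 dx = 100π^2/3 + 36 = 100π^2/3 + 36.
Parseval ⇒ Σ |c_n|^2 = 100π^2/3 + 36.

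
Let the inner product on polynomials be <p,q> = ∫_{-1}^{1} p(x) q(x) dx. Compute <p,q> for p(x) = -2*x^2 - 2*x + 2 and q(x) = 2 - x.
<p,q> = 20/3

Expand the product: p(x)·q(x) = 2*x^3 - 2*x^2 - 6*x + 4.
∫_{-1}^{1} of each monomial x^k gives [2/(k+1) if k even, 0 if k odd]. Integrating term-by-term (or equivalently evaluating the antiderivative F(x) = x^4/2 - 2*x^3/3 - 3*x^2 + 4*x at the endpoints):
  F(1) − F(−1) = 5/6 − (-35/6) = 20/3.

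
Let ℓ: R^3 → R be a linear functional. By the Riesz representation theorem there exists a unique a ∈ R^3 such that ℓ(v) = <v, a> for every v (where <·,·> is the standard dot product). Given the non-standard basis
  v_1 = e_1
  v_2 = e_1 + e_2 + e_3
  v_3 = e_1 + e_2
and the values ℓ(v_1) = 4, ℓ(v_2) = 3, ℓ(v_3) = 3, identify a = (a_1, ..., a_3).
a = (4, -1, 0)

Write a = (a_1, ..., a_3) in the standard basis. For each basis vector v_i, ℓ(v_i) = <v_i, a> is a linear equation in the a_j's. Collect the n equations into a matrix system V a = ℓ, where row i of V is v_i (expressed in the standard basis). Since V is invertible (lower-triangular with 1s on the diagonal, up to permutation), solve by back-substitution:
  V =
[[1, 0, 0],
 [1, 1, 1],
 [1, 1, 0]]
  V a = (4, 3, 3)
Solving gives a = (4, -1, 0).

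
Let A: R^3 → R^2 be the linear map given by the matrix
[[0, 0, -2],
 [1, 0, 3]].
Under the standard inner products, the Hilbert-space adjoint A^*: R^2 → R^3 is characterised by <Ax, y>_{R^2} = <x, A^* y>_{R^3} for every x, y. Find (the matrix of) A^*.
A^* = A^T =
[[0, 1],
 [0, 0],
 [-2, 3]]

For real matrices with standard dot products, the defining identity <Ax, y> = <x, A^* y> gives (Ax)^T y = x^T (A^*) y, i.e. x^T A^T y = x^T (A^*) y. Since this holds for all x, y, we must have A^* = A^T. Therefore
A^* =
[[0, 1],
 [0, 0],
 [-2, 3]].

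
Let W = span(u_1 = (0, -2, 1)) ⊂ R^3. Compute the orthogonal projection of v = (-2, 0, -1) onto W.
proj_W(v) = (0, 2/5, -1/5)

Set up U = [u_1 | ... | u_1] ∈ R^(3×1). The projector onto W = col(U) is P = U (U^T U)^(-1) U^T.
Compute U^T U =
  [5],
and U^T v = (-1).
Solve U^T U · c = U^T v for the coefficients: c = (-1/5). The projection is proj_W(v) = U c.
Check: (v - proj_W(v)) · u_1 = 0  (should be 0).
Result: proj_W(v) = (0, 2/5, -1/5).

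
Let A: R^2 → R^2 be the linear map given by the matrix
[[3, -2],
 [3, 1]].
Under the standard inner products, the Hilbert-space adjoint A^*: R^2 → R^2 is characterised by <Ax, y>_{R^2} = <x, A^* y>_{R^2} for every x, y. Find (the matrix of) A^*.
A^* = A^T =
[[3, 3],
 [-2, 1]]

For real matrices with standard dot products, the defining identity <Ax, y> = <x, A^* y> gives (Ax)^T y = x^T (A^*) y, i.e. x^T A^T y = x^T (A^*) y. Since this holds for all x, y, we must have A^* = A^T. Therefore
A^* =
[[3, 3],
 [-2, 1]].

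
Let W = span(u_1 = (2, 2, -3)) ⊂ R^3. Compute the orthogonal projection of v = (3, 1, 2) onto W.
proj_W(v) = (4/17, 4/17, -6/17)

Set up U = [u_1 | ... | u_1] ∈ R^(3×1). The projector onto W = col(U) is P = U (U^T U)^(-1) U^T.
Compute U^T U =
  [17],
and U^T v = (2).
Solve U^T U · c = U^T v for the coefficients: c = (2/17). The projection is proj_W(v) = U c.
Check: (v - proj_W(v)) · u_1 = 0  (should be 0).
Result: proj_W(v) = (4/17, 4/17, -6/17).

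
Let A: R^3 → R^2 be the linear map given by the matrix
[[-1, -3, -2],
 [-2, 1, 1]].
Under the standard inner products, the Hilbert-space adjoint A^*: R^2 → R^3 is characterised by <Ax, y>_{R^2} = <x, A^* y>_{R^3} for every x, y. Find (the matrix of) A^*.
A^* = A^T =
[[-1, -2],
 [-3, 1],
 [-2, 1]]

For real matrices with standard dot products, the defining identity <Ax, y> = <x, A^* y> gives (Ax)^T y = x^T (A^*) y, i.e. x^T A^T y = x^T (A^*) y. Since this holds for all x, y, we must have A^* = A^T. Therefore
A^* =
[[-1, -2],
 [-3, 1],
 [-2, 1]].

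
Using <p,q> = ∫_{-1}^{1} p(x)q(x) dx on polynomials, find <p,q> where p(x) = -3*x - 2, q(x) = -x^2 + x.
<p,q> = -2/3

Expand the product: p(x)·q(x) = 3*x^3 - x^2 - 2*x.
∫_{-1}^{1} of each monomial x^k gives [2/(k+1) if k even, 0 if k odd]. Integrating term-by-term (or equivalently evaluating the antiderivative F(x) = 3*x^4/4 - x^3/3 - x^2 at the endpoints):
  F(1) − F(−1) = -7/12 − (1/12) = -2/3.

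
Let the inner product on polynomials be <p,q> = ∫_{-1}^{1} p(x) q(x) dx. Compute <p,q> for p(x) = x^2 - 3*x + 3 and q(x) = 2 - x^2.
<p,q> = 164/15

Expand the product: p(x)·q(x) = -x^4 + 3*x^3 - x^2 - 6*x + 6.
∫_{-1}^{1} of each monomial x^k gives [2/(k+1) if k even, 0 if k odd]. Integrating term-by-term (or equivalently evaluating the antiderivative F(x) = -x^5/5 + 3*x^4/4 - x^3/3 - 3*x^2 + 6*x at the endpoints):
  F(1) − F(−1) = 193/60 − (-463/60) = 164/15.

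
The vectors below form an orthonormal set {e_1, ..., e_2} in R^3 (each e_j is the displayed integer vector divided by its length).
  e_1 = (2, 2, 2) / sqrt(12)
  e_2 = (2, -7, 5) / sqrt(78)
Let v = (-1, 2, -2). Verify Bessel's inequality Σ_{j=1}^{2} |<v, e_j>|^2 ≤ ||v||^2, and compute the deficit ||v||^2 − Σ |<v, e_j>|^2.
Σ |<v, e_j>|^2 = 9; ||v||^2 = 9; deficit = 0

Write each e_j = u_j / sqrt(<u_j, u_j>) where u_j is the displayed integer vector. Then <v, e_j> = <v, u_j> / sqrt(<u_j, u_j>), so |<v, e_j>|^2 = <v, u_j>^2 / <u_j, u_j>.
Coefficients: <v, e_1> = -2/sqrt(12), <v, e_2> = -26/sqrt(78).
Square and sum: Σ |<v, e_j>|^2 = 9.
Compute ||v||^2 = v·v = 9.
Deficit = 9 − 9 = 0 ≥ 0, confirming Bessel's inequality. (The deficit equals ||v − Σ <v,e_j> e_j||^2, the squared distance from v to span{e_j}.)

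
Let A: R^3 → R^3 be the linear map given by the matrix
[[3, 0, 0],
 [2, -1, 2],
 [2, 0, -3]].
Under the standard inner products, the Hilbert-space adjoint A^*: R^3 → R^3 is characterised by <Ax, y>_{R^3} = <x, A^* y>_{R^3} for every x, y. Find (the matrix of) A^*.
A^* = A^T =
[[3, 2, 2],
 [0, -1, 0],
 [0, 2, -3]]

For real matrices with standard dot products, the defining identity <Ax, y> = <x, A^* y> gives (Ax)^T y = x^T (A^*) y, i.e. x^T A^T y = x^T (A^*) y. Since this holds for all x, y, we must have A^* = A^T. Therefore
A^* =
[[3, 2, 2],
 [0, -1, 0],
 [0, 2, -3]].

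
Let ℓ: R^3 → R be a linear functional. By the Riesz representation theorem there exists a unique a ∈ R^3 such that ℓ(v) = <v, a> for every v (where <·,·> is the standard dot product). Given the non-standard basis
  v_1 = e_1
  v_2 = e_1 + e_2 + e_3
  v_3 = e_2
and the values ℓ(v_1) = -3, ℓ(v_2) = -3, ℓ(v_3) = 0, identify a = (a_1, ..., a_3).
a = (-3, 0, 0)

Write a = (a_1, ..., a_3) in the standard basis. For each basis vector v_i, ℓ(v_i) = <v_i, a> is a linear equation in the a_j's. Collect the n equations into a matrix system V a = ℓ, where row i of V is v_i (expressed in the standard basis). Since V is invertible (lower-triangular with 1s on the diagonal, up to permutation), solve by back-substitution:
  V =
[[1, 0, 0],
 [1, 1, 1],
 [0, 1, 0]]
  V a = (-3, -3, 0)
Solving gives a = (-3, 0, 0).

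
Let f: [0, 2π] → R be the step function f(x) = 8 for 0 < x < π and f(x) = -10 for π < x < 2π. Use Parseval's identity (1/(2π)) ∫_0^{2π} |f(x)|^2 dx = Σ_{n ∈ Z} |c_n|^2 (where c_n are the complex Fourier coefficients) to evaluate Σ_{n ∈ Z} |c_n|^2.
Σ |c_n|^2 = 82

Parseval equates the L^2 energy of f (normalised by 1/(2π)) with the ℓ^2 sum of its Fourier coefficients: (1/(2π)) ∫_0^{2π} |f|^2 = Σ |c_n|^2.
Compute the left side: (1/(2π)) [∫_0^π 8^2 dx + ∫_π^{2π} (-10)^2 dx] = (1/(2π)) · (64π + 100π) = (64 + 100)/2 = 82.
So Σ_{n ∈ Z} |c_n|^2 = 82.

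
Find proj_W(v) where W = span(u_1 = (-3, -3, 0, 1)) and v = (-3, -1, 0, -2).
proj_W(v) = (-30/19, -30/19, 0, 10/19)

Set up U = [u_1 | ... | u_1] ∈ R^(4×1). The projector onto W = col(U) is P = U (U^T U)^(-1) U^T.
Compute U^T U =
  [19],
and U^T v = (10).
Solve U^T U · c = U^T v for the coefficients: c = (10/19). The projection is proj_W(v) = U c.
Check: (v - proj_W(v)) · u_1 = 0  (should be 0).
Result: proj_W(v) = (-30/19, -30/19, 0, 10/19).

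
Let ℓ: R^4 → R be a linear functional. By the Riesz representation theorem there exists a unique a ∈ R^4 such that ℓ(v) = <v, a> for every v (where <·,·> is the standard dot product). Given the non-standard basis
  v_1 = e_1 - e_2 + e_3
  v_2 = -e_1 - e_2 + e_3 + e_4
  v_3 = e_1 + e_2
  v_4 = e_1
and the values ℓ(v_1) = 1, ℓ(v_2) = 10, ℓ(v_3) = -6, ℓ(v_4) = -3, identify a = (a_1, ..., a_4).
a = (-3, -3, 1, 3)

Write a = (a_1, ..., a_4) in the standard basis. For each basis vector v_i, ℓ(v_i) = <v_i, a> is a linear equation in the a_j's. Collect the n equations into a matrix system V a = ℓ, where row i of V is v_i (expressed in the standard basis). Since V is invertible (lower-triangular with 1s on the diagonal, up to permutation), solve by back-substitution:
  V =
[[1, -1, 1, 0],
 [-1, -1, 1, 1],
 [1, 1, 0, 0],
 [1, 0, 0, 0]]
  V a = (1, 10, -6, -3)
Solving gives a = (-3, -3, 1, 3).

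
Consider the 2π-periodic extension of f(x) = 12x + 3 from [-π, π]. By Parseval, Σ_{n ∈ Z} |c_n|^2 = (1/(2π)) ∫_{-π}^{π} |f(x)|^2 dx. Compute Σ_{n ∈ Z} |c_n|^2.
Σ |c_n|^2 = 48π^2 + 9

Expand and integrate term by term over [-π, π]:
  ∫ (12x)^2 dx = 144·(2π^3/3); ∫ 2·12·(3)·x dx = 0 (odd integrand); ∫ 3^2 dx = 9·2π.
So (1/(2π)) ∫_{-π}^{π} (12x + 3)^2 dx = 144π^2/3 + 9 = 48π^2 + 9.
Parseval ⇒ Σ |c_n|^2 = 48π^2 + 9.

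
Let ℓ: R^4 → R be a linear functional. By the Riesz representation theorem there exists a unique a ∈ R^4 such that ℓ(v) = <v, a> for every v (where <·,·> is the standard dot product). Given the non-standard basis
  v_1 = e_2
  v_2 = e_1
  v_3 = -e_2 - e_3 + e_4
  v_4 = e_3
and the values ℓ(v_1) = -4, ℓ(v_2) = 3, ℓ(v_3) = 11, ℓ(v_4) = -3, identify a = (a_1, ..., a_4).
a = (3, -4, -3, 4)

Write a = (a_1, ..., a_4) in the standard basis. For each basis vector v_i, ℓ(v_i) = <v_i, a> is a linear equation in the a_j's. Collect the n equations into a matrix system V a = ℓ, where row i of V is v_i (expressed in the standard basis). Since V is invertible (lower-triangular with 1s on the diagonal, up to permutation), solve by back-substitution:
  V =
[[0, 1, 0, 0],
 [1, 0, 0, 0],
 [0, -1, -1, 1],
 [0, 0, 1, 0]]
  V a = (-4, 3, 11, -3)
Solving gives a = (3, -4, -3, 4).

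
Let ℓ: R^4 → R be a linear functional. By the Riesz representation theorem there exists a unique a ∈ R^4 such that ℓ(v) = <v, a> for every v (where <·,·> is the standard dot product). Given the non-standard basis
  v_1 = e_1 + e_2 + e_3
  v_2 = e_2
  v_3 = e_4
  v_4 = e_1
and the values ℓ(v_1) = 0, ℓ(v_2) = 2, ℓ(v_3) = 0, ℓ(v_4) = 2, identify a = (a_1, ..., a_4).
a = (2, 2, -4, 0)

Write a = (a_1, ..., a_4) in the standard basis. For each basis vector v_i, ℓ(v_i) = <v_i, a> is a linear equation in the a_j's. Collect the n equations into a matrix system V a = ℓ, where row i of V is v_i (expressed in the standard basis). Since V is invertible (lower-triangular with 1s on the diagonal, up to permutation), solve by back-substitution:
  V =
[[1, 1, 1, 0],
 [0, 1, 0, 0],
 [0, 0, 0, 1],
 [1, 0, 0, 0]]
  V a = (0, 2, 0, 2)
Solving gives a = (2, 2, -4, 0).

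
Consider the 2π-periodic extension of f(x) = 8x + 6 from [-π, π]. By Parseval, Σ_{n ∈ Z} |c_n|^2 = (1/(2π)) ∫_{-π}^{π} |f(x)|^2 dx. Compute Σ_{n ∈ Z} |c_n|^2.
Σ |c_n|^2 = 64π^2/3 + 36

Expand and integrate term by term over [-π, π]:
  ∫ (8x)^2 dx = 64·(2π^3/3); ∫ 2·8·(6)·x dx = 0 (odd integrand); ∫ 6^2 dx = 36·2π.
So (1/(2π)) ∫_{-π}^{π} (8x + 6)^2 dx = 64π^2/3 + 36 = 64π^2/3 + 36.
Parseval ⇒ Σ |c_n|^2 = 64π^2/3 + 36.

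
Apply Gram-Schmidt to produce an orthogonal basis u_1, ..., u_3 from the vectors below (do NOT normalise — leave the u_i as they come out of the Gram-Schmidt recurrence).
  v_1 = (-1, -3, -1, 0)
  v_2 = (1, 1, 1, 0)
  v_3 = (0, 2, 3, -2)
Orthogonal basis:
  u_1 = (-1, -3, -1, 0)
  u_2 = (6/11, -4/11, 6/11, 0)
  u_3 = (-3/2, 0, 3/2, -2)

Apply the Gram-Schmidt recurrence
  u_1 = v_1
  u_i = v_i − Σ_{j<i} ((v_i · u_j) / (u_j · u_j)) · u_j.

Step by step this gives:
  u_1 = (-1, -3, -1, 0)
  u_2 = (6/11, -4/11, 6/11, 0)
  u_3 = (-3/2, 0, 3/2, -2)

Orthogonality check:
  u_2 · u_1 = 0 (should be 0)
  u_3 · u_1 = 0 (should be 0)
  u_3 · u_2 = 0 (should be 0)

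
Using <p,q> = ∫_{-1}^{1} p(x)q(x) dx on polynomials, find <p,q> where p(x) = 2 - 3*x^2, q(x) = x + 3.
<p,q> = 6

Expand the product: p(x)·q(x) = -3*x^3 - 9*x^2 + 2*x + 6.
∫_{-1}^{1} of each monomial x^k gives [2/(k+1) if k even, 0 if k odd]. Integrating term-by-term (or equivalently evaluating the antiderivative F(x) = -3*x^4/4 - 3*x^3 + x^2 + 6*x at the endpoints):
  F(1) − F(−1) = 13/4 − (-11/4) = 6.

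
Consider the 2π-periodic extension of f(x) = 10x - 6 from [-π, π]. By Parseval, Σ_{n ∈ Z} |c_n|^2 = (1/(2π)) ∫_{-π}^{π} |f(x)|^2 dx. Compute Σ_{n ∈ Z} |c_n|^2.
Σ |c_n|^2 = 100π^2/3 + 36

Expand and integrate term by term over [-π, π]:
  ∫ (10x)^2 dx = 100·(2π^3/3); ∫ 2·10·(-6)·x dx = 0 (odd integrand); ∫ (-6)^2 dx = 36·2π.
So (1/(2π)) ∫_{-π}^{π} (10x - 6)^2 dx = 100π^2/3 + 36 = 100π^2/3 + 36.
Parseval ⇒ Σ |c_n|^2 = 100π^2/3 + 36.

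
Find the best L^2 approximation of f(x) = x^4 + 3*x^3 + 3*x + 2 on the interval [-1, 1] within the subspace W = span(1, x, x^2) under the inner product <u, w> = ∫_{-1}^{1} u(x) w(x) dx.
g(x) = 6*x^2/7 + 24*x/5 + 67/35

The best approximation g ∈ W is the orthogonal projection of f onto W. Writing g = a_0 + a_1 x + a_2 x^2, the coefficients solve the normal equations G · a = b where
  G_{ij} = <φ_i, φ_j> and b_i = <f, φ_i>, with φ_0 = 1, φ_1 = x, φ_2 = x^2.
G =
  [2, 0, 2/3]
  [0, 2/3, 0]
  [2/3, 0, 2/5],
b = (22/5, 16/5, 34/21).
Solving gives a_0 = 67/35, a_1 = 24/5, a_2 = 6/7, so
  g(x) = 6*x^2/7 + 24*x/5 + 67/35.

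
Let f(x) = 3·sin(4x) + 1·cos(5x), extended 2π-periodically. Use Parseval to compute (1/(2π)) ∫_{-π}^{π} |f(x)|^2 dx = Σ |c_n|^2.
Σ |c_n|^2 = 5

Expand |f|^2 and use orthogonality of {sin(nx), cos(mx)} on [-π, π]:
  ∫_{-π}^{π} sin(nx)^2 dx = π, ∫ cos(mx)^2 dx = π, and cross terms integrate to 0.
So ∫_{-π}^{π} f(x)^2 dx = 3^2 · π + 1^2 · π = (9 + 1)π.
Divide by 2π: (9 + 1)/2 = 5.
By Parseval, this equals Σ |c_n|^2.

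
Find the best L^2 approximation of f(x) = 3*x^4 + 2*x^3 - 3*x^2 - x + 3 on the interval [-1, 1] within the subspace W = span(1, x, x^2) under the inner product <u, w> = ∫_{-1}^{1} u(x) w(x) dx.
g(x) = -3*x^2/7 + x/5 + 96/35

The best approximation g ∈ W is the orthogonal projection of f onto W. Writing g = a_0 + a_1 x + a_2 x^2, the coefficients solve the normal equations G · a = b where
  G_{ij} = <φ_i, φ_j> and b_i = <f, φ_i>, with φ_0 = 1, φ_1 = x, φ_2 = x^2.
G =
  [2, 0, 2/3]
  [0, 2/3, 0]
  [2/3, 0, 2/5],
b = (26/5, 2/15, 58/35).
Solving gives a_0 = 96/35, a_1 = 1/5, a_2 = -3/7, so
  g(x) = -3*x^2/7 + x/5 + 96/35.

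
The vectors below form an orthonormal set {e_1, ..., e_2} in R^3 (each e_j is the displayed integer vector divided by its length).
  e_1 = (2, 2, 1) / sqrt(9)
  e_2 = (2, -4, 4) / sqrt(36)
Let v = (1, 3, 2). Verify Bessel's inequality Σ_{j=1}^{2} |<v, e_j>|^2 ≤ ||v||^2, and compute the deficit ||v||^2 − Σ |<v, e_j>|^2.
Σ |<v, e_j>|^2 = 101/9; ||v||^2 = 14; deficit = 25/9

Write each e_j = u_j / sqrt(<u_j, u_j>) where u_j is the displayed integer vector. Then <v, e_j> = <v, u_j> / sqrt(<u_j, u_j>), so |<v, e_j>|^2 = <v, u_j>^2 / <u_j, u_j>.
Coefficients: <v, e_1> = 10/sqrt(9), <v, e_2> = -2/sqrt(36).
Square and sum: Σ |<v, e_j>|^2 = 101/9.
Compute ||v||^2 = v·v = 14.
Deficit = 14 − 101/9 = 25/9 ≥ 0, confirming Bessel's inequality. (The deficit equals ||v − Σ <v,e_j> e_j||^2, the squared distance from v to span{e_j}.)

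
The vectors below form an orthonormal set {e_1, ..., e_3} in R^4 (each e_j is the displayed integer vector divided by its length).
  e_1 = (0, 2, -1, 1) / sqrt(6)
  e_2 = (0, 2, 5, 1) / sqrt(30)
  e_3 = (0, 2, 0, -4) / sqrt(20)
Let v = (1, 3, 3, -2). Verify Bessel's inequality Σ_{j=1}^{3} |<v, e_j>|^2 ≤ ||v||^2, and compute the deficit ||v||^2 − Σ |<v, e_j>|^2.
Σ |<v, e_j>|^2 = 22; ||v||^2 = 23; deficit = 1

Write each e_j = u_j / sqrt(<u_j, u_j>) where u_j is the displayed integer vector. Then <v, e_j> = <v, u_j> / sqrt(<u_j, u_j>), so |<v, e_j>|^2 = <v, u_j>^2 / <u_j, u_j>.
Coefficients: <v, e_1> = 1/sqrt(6), <v, e_2> = 19/sqrt(30), <v, e_3> = 14/sqrt(20).
Square and sum: Σ |<v, e_j>|^2 = 22.
Compute ||v||^2 = v·v = 23.
Deficit = 23 − 22 = 1 ≥ 0, confirming Bessel's inequality. (The deficit equals ||v − Σ <v,e_j> e_j||^2, the squared distance from v to span{e_j}.)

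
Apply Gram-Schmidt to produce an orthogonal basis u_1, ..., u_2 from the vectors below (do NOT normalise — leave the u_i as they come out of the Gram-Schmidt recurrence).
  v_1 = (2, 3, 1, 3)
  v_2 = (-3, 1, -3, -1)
Orthogonal basis:
  u_1 = (2, 3, 1, 3)
  u_2 = (-51/23, 50/23, -60/23, 4/23)

Apply the Gram-Schmidt recurrence
  u_1 = v_1
  u_i = v_i − Σ_{j<i} ((v_i · u_j) / (u_j · u_j)) · u_j.

Step by step this gives:
  u_1 = (2, 3, 1, 3)
  u_2 = (-51/23, 50/23, -60/23, 4/23)

Orthogonality check:
  u_2 · u_1 = 0 (should be 0)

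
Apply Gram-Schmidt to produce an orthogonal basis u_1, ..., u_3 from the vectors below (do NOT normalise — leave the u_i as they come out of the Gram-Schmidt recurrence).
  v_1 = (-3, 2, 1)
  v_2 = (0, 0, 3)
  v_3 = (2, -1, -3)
Orthogonal basis:
  u_1 = (-3, 2, 1)
  u_2 = (9/14, -3/7, 39/14)
  u_3 = (2/13, 3/13, 0)

Apply the Gram-Schmidt recurrence
  u_1 = v_1
  u_i = v_i − Σ_{j<i} ((v_i · u_j) / (u_j · u_j)) · u_j.

Step by step this gives:
  u_1 = (-3, 2, 1)
  u_2 = (9/14, -3/7, 39/14)
  u_3 = (2/13, 3/13, 0)

Orthogonality check:
  u_2 · u_1 = 0 (should be 0)
  u_3 · u_1 = 0 (should be 0)
  u_3 · u_2 = 0 (should be 0)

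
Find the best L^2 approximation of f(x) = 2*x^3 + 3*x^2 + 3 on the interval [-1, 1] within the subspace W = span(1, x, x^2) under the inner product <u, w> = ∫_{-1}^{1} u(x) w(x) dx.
g(x) = 3*x^2 + 6*x/5 + 3

The best approximation g ∈ W is the orthogonal projection of f onto W. Writing g = a_0 + a_1 x + a_2 x^2, the coefficients solve the normal equations G · a = b where
  G_{ij} = <φ_i, φ_j> and b_i = <f, φ_i>, with φ_0 = 1, φ_1 = x, φ_2 = x^2.
G =
  [2, 0, 2/3]
  [0, 2/3, 0]
  [2/3, 0, 2/5],
b = (8, 4/5, 16/5).
Solving gives a_0 = 3, a_1 = 6/5, a_2 = 3, so
  g(x) = 3*x^2 + 6*x/5 + 3.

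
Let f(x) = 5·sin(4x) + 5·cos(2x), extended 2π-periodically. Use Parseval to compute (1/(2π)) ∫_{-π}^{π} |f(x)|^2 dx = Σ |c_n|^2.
Σ |c_n|^2 = 25

Expand |f|^2 and use orthogonality of {sin(nx), cos(mx)} on [-π, π]:
  ∫_{-π}^{π} sin(nx)^2 dx = π, ∫ cos(mx)^2 dx = π, and cross terms integrate to 0.
So ∫_{-π}^{π} f(x)^2 dx = 5^2 · π + 5^2 · π = (25 + 25)π.
Divide by 2π: (25 + 25)/2 = 25.
By Parseval, this equals Σ |c_n|^2.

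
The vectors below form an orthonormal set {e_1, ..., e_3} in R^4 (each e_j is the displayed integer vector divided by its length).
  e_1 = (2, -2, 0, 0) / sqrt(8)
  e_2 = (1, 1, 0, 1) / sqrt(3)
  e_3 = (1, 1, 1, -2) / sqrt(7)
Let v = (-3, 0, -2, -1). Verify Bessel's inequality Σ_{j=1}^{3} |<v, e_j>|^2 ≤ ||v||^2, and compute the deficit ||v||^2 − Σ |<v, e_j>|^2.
Σ |<v, e_j>|^2 = 467/42; ||v||^2 = 14; deficit = 121/42

Write each e_j = u_j / sqrt(<u_j, u_j>) where u_j is the displayed integer vector. Then <v, e_j> = <v, u_j> / sqrt(<u_j, u_j>), so |<v, e_j>|^2 = <v, u_j>^2 / <u_j, u_j>.
Coefficients: <v, e_1> = -6/sqrt(8), <v, e_2> = -4/sqrt(3), <v, e_3> = -3/sqrt(7).
Square and sum: Σ |<v, e_j>|^2 = 467/42.
Compute ||v||^2 = v·v = 14.
Deficit = 14 − 467/42 = 121/42 ≥ 0, confirming Bessel's inequality. (The deficit equals ||v − Σ <v,e_j> e_j||^2, the squared distance from v to span{e_j}.)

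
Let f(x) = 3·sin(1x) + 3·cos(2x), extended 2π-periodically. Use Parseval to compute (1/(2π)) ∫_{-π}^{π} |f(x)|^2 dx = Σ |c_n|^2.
Σ |c_n|^2 = 9

Expand |f|^2 and use orthogonality of {sin(nx), cos(mx)} on [-π, π]:
  ∫_{-π}^{π} sin(nx)^2 dx = π, ∫ cos(mx)^2 dx = π, and cross terms integrate to 0.
So ∫_{-π}^{π} f(x)^2 dx = 3^2 · π + 3^2 · π = (9 + 9)π.
Divide by 2π: (9 + 9)/2 = 9.
By Parseval, this equals Σ |c_n|^2.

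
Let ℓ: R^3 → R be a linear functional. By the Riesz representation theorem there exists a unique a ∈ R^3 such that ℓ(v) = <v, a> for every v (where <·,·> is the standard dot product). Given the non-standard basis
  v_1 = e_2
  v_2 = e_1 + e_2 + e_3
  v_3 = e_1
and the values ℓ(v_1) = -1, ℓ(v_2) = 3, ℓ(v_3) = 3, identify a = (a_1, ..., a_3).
a = (3, -1, 1)

Write a = (a_1, ..., a_3) in the standard basis. For each basis vector v_i, ℓ(v_i) = <v_i, a> is a linear equation in the a_j's. Collect the n equations into a matrix system V a = ℓ, where row i of V is v_i (expressed in the standard basis). Since V is invertible (lower-triangular with 1s on the diagonal, up to permutation), solve by back-substitution:
  V =
[[0, 1, 0],
 [1, 1, 1],
 [1, 0, 0]]
  V a = (-1, 3, 3)
Solving gives a = (3, -1, 1).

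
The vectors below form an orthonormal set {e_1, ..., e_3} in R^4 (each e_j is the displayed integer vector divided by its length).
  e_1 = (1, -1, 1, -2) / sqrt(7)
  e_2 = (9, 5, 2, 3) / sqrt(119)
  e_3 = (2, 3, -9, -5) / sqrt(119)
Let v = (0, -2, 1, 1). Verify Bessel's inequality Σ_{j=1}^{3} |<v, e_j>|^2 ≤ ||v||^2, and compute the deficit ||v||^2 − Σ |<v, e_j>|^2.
Σ |<v, e_j>|^2 = 26/7; ||v||^2 = 6; deficit = 16/7

Write each e_j = u_j / sqrt(<u_j, u_j>) where u_j is the displayed integer vector. Then <v, e_j> = <v, u_j> / sqrt(<u_j, u_j>), so |<v, e_j>|^2 = <v, u_j>^2 / <u_j, u_j>.
Coefficients: <v, e_1> = 1/sqrt(7), <v, e_2> = -5/sqrt(119), <v, e_3> = -20/sqrt(119).
Square and sum: Σ |<v, e_j>|^2 = 26/7.
Compute ||v||^2 = v·v = 6.
Deficit = 6 − 26/7 = 16/7 ≥ 0, confirming Bessel's inequality. (The deficit equals ||v − Σ <v,e_j> e_j||^2, the squared distance from v to span{e_j}.)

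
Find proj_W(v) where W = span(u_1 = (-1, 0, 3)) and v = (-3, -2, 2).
proj_W(v) = (-9/10, 0, 27/10)

Set up U = [u_1 | ... | u_1] ∈ R^(3×1). The projector onto W = col(U) is P = U (U^T U)^(-1) U^T.
Compute U^T U =
  [10],
and U^T v = (9).
Solve U^T U · c = U^T v for the coefficients: c = (9/10). The projection is proj_W(v) = U c.
Check: (v - proj_W(v)) · u_1 = 0  (should be 0).
Result: proj_W(v) = (-9/10, 0, 27/10).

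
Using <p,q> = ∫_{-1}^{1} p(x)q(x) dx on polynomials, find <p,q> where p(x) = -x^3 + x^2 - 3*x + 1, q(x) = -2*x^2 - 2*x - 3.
<p,q> = -16/3

Expand the product: p(x)·q(x) = 2*x^5 + 7*x^3 + x^2 + 7*x - 3.
∫_{-1}^{1} of each monomial x^k gives [2/(k+1) if k even, 0 if k odd]. Integrating term-by-term (or equivalently evaluating the antiderivative F(x) = x^6/3 + 7*x^4/4 + x^3/3 + 7*x^2/2 - 3*x at the endpoints):
  F(1) − F(−1) = 35/12 − (33/4) = -16/3.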